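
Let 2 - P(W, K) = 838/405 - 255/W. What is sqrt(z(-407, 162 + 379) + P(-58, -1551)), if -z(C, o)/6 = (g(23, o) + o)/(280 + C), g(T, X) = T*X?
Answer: sqrt(66906953845210)/331470 ≈ 24.677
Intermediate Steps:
P(W, K) = -28/405 + 255/W (P(W, K) = 2 - (838/405 - 255/W) = 2 + (-838/405 + 255/W) = -28/405 + 255/W)
z(C, o) = -144*o/(280 + C) (z(C, o) = -6*(23*o + o)/(280 + C) = -6*24*o/(280 + C) = -144*o/(280 + C))
sqrt(z(-407, 162 + 379) + P(-58, -1551)) = sqrt(-144*(162 + 379)/(280 - 407) + (-28/405 + 255/(-58))) = sqrt(-144*541/(-127) + (-28/405 + 255*(-1/58))) = sqrt(-144*541*(-1/127) + (-28/405 - 255/58)) = sqrt(77904/127 - 104899/23490) = sqrt(1816642787/2983230) = sqrt(66906953845210)/331470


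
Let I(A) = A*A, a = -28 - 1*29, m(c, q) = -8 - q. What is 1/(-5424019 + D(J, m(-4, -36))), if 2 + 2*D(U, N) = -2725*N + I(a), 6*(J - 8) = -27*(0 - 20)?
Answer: -2/10921091 ≈ -1.8313e-7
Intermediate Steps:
a = -57 (a = -28 - 29 = -57)
I(A) = A²
J = 98 (J = 8 + (-27*(0 - 20))/6 = 8 + (-27*(-20))/6 = 8 + (⅙)*540 = 8 + 90 = 98)
D(U, N) = 3247/2 - 2725*N/2 (D(U, N) = -1 + (-2725*N + (-57)²)/2 = -1 + (-2725*N + 3249)/2 = -1 + (3249 - 2725*N)/2 = -1 + (3249/2 - 2725*N/2) = 3247/2 - 2725*N/2)
1/(-5424019 + D(J, m(-4, -36))) = 1/(-5424019 + (3247/2 - 2725*(-8 - 1*(-36))/2)) = 1/(-5424019 + (3247/2 - 2725*(-8 + 36)/2)) = 1/(-5424019 + (3247/2 - 2725/2*28)) = 1/(-5424019 + (3247/2 - 38150)) = 1/(-5424019 - 73053/2) = 1/(-10921091/2) = -2/10921091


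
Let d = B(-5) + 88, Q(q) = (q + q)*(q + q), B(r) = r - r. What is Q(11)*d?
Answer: 42592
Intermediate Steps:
B(r) = 0
Q(q) = 4*q**2 (Q(q) = (2*q)*(2*q) = 4*q**2)
d = 88 (d = 0 + 88 = 88)
Q(11)*d = (4*11**2)*88 = (4*121)*88 = 484*88 = 42592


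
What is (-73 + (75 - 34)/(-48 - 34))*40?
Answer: -2940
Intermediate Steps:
(-73 + (75 - 34)/(-48 - 34))*40 = (-73 + 41/(-82))*40 = (-73 + 41*(-1/82))*40 = (-73 - ½)*40 = -147/2*40 = -2940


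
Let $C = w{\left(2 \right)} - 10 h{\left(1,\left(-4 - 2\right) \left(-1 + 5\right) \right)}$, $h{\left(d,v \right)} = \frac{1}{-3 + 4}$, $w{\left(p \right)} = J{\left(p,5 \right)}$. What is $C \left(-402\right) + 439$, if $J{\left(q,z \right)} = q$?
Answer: $3655$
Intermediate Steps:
$w{\left(p \right)} = p$
$h{\left(d,v \right)} = 1$ ($h{\left(d,v \right)} = 1^{-1} = 1$)
$C = -8$ ($C = 2 - 10 = -8$)
$C \left(-402\right) + 439 = \left(-8\right) \left(-402\right) + 439 = 3216 + 439 = 3655$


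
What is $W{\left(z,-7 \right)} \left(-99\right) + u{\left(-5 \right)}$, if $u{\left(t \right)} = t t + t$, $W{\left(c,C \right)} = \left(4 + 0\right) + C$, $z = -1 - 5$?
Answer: $317$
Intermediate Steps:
$z = -6$
$W{\left(c,C \right)} = 4 + C$
$u{\left(t \right)} = t + t^{2}$ ($u{\left(t \right)} = t^{2} + t = t + t^{2}$)
$W{\left(z,-7 \right)} \left(-99\right) + u{\left(-5 \right)} = \left(4 - 7\right) \left(-99\right) - 5 \left(1 - 5\right) = \left(-3\right) \left(-99\right) - -20 = 297 + 20 = 317$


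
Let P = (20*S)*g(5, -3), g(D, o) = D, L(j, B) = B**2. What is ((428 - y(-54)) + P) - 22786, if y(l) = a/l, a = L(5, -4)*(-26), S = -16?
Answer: -647074/27 ≈ -23966.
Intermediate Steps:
a = -416 (a = (-4)**2*(-26) = 16*(-26) = -416)
y(l) = -416/l
P = -1600 (P = (20*(-16))*5 = -320*5 = -1600)
((428 - y(-54)) + P) - 22786 = ((428 - (-416)/(-54)) - 1600) - 22786 = ((428 - (-416)*(-1)/54) - 1600) - 22786 = ((428 - 1*208/27) - 1600) - 22786 = ((428 - 208/27) - 1600) - 22786 = (11348/27 - 1600) - 22786 = -31852/27 - 22786 = -647074/27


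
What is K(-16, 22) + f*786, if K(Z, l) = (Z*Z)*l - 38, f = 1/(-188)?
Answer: 525443/94 ≈ 5589.8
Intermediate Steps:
f = -1/188 ≈ -0.0053191
K(Z, l) = -38 + l*Z² (K(Z, l) = Z²*l - 38 = l*Z² - 38 = -38 + l*Z²)
K(-16, 22) + f*786 = (-38 + 22*(-16)²) - 1/188*786 = (-38 + 22*256) - 393/94 = (-38 + 5632) - 393/94 = 5594 - 393/94 = 525443/94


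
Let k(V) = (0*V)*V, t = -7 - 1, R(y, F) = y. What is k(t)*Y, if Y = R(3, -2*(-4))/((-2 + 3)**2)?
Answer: 0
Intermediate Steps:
t = -8
k(V) = 0 (k(V) = 0*V = 0)
Y = 3 (Y = 3/((-2 + 3)**2) = 3/(1**2) = 3/1 = 3*1 = 3)
k(t)*Y = 0*3 = 0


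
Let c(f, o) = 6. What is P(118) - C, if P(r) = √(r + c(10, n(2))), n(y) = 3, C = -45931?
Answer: 45931 + 2*√31 ≈ 45942.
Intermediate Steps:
P(r) = √(6 + r) (P(r) = √(r + 6) = √(6 + r))
P(118) - C = √(6 + 118) - 1*(-45931) = √124 + 45931 = 2*√31 + 45931 = 45931 + 2*√31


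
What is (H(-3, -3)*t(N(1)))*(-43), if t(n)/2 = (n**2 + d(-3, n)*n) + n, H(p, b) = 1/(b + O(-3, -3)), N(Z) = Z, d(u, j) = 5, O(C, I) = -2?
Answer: 602/5 ≈ 120.40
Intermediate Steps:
H(p, b) = 1/(-2 + b) (H(p, b) = 1/(b - 2) = 1/(-2 + b))
t(n) = 2*n**2 + 12*n (t(n) = 2*((n**2 + 5*n) + n) = 2*(n**2 + 6*n) = 2*n**2 + 12*n)
(H(-3, -3)*t(N(1)))*(-43) = ((2*1*(6 + 1))/(-2 - 3))*(-43) = ((2*1*7)/(-5))*(-43) = -1/5*14*(-43) = -14/5*(-43) = 602/5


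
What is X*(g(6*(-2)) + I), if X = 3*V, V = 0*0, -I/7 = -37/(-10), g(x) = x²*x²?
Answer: 0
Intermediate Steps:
g(x) = x⁴
I = -259/10 (I = -(-259)/(-10) = -(-259)*(-1)/10 = -7*37/10 = -259/10 ≈ -25.900)
V = 0
X = 0 (X = 3*0 = 0)
X*(g(6*(-2)) + I) = 0*((6*(-2))⁴ - 259/10) = 0*((-12)⁴ - 259/10) = 0*(20736 - 259/10) = 0*(207101/10) = 0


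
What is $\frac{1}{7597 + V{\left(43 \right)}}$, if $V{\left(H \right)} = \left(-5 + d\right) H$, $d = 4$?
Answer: $\frac{1}{7554} \approx 0.00013238$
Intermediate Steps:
$V{\left(H \right)} = - H$ ($V{\left(H \right)} = \left(-5 + 4\right) H = - H$)
$\frac{1}{7597 + V{\left(43 \right)}} = \frac{1}{7597 - 43} = \frac{1}{7554}$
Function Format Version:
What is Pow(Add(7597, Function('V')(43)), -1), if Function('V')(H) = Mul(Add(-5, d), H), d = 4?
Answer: Rational(1, 7554) ≈ 0.00013238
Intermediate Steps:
Function('V')(H) = Mul(-1, H) (Function('V')(H) = Mul(Add(-5, 4), H) = Mul(-1, H))
Pow(Add(7597, Function('V')(43)), -1) = Pow(Add(7597, Mul(-1, 43)), -1) = Pow(Add(7597, -43), -1) = Pow(7554, -1) = Rational(1, 7554)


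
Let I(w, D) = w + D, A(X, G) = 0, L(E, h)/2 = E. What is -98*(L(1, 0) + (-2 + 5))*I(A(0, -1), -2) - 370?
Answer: 610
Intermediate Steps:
L(E, h) = 2*E
I(w, D) = D + w
-98*(L(1, 0) + (-2 + 5))*I(A(0, -1), -2) - 370 = -98*(2*1 + (-2 + 5))*(-2 + 0) - 370 = -98*(2 + 3)*(-2) - 370 = -490*(-2) - 370 = -98*(-10) - 370 = 980 - 370 = 610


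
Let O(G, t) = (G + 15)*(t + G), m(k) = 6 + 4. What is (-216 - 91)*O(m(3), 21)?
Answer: -237925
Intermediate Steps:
m(k) = 10
O(G, t) = (15 + G)*(G + t)
(-216 - 91)*O(m(3), 21) = (-216 - 91)*(10**2 + 15*10 + 15*21 + 10*21) = -307*(100 + 150 + 315 + 210) = -307*775 = -237925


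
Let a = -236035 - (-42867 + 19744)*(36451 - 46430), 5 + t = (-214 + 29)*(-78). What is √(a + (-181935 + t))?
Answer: I*√231147962 ≈ 15204.0*I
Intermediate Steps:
t = 14425 (t = -5 + (-214 + 29)*(-78) = -5 - 185*(-78) = -5 + 14430 = 14425)
a = -230980452 (a = -236035 - (-23123)*(-9979) = -236035 - 1*230744417 = -236035 - 230744417 = -230980452)
√(a + (-181935 + t)) = √(-230980452 + (-181935 + 14425)) = √(-230980452 - 167510) = √(-231147962) = I*√231147962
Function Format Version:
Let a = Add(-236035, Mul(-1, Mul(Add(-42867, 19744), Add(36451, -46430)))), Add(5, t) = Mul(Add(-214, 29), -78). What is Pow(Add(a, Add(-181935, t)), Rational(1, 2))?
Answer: Mul(I, Pow(231147962, Rational(1, 2))) ≈ Mul(15204., I)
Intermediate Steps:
t = 14425 (t = Add(-5, Mul(Add(-214, 29), -78)) = Add(-5, Mul(-185, -78)) = Add(-5, 14430) = 14425)
a = -230980452 (a = Add(-236035, Mul(-1, Mul(-23123, -9979))) = Add(-236035, Mul(-1, 230744417)) = Add(-236035, -230744417) = -230980452)
Pow(Add(a, Add(-181935, t)), Rational(1, 2)) = Pow(Add(-230980452, Add(-181935, 14425)), Rational(1, 2)) = Pow(Add(-230980452, -167510), Rational(1, 2)) = Pow(-231147962, Rational(1, 2)) = Mul(I, Pow(231147962, Rational(1, 2)))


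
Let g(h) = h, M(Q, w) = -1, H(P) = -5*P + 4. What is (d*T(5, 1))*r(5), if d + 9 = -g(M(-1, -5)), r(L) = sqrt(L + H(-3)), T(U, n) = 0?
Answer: 0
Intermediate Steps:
H(P) = 4 - 5*P
r(L) = sqrt(19 + L) (r(L) = sqrt(L + (4 - 5*(-3))) = sqrt(L + (4 + 15)) = sqrt(L + 19) = sqrt(19 + L))
d = -8 (d = -9 - 1*(-1) = -9 + 1 = -8)
(d*T(5, 1))*r(5) = (-8*0)*sqrt(19 + 5) = 0*sqrt(24) = 0*(2*sqrt(6)) = 0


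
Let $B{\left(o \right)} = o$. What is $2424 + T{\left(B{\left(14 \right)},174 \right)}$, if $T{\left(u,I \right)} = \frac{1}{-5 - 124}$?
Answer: $\frac{312695}{129} \approx 2424.0$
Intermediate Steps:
$T{\left(u,I \right)} = - \frac{1}{129}$ ($T{\left(u,I \right)} = \frac{1}{-129} = - \frac{1}{129}$)
$2424 + T{\left(B{\left(14 \right)},174 \right)} = 2424 - \frac{1}{129} = \frac{312695}{129}$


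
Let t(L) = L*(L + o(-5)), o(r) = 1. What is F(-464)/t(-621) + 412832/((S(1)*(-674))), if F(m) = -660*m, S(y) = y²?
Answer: -1322851424/2162529 ≈ -611.71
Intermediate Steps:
t(L) = L*(1 + L) (t(L) = L*(L + 1) = L*(1 + L))
F(-464)/t(-621) + 412832/((S(1)*(-674))) = (-660*(-464))/((-621*(1 - 621))) + 412832/((1²*(-674))) = 306240/((-621*(-620))) + 412832/((1*(-674))) = 306240/385020 + 412832/(-674) = 306240*(1/385020) + 412832*(-1/674) = 5104/6417 - 206416/337 = -1322851424/2162529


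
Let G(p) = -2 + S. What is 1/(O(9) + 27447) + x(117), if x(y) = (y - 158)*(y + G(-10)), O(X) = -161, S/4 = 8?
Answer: -164452721/27286 ≈ -6027.0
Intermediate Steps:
S = 32 (S = 4*8 = 32)
G(p) = 30 (G(p) = -2 + 32 = 30)
x(y) = (-158 + y)*(30 + y) (x(y) = (y - 158)*(y + 30) = (-158 + y)*(30 + y))
1/(O(9) + 27447) + x(117) = 1/(-161 + 27447) + (-4740 + 117² - 128*117) = 1/27286 + (-4740 + 13689 - 14976) = 1/27286 - 6027 = -164452721/27286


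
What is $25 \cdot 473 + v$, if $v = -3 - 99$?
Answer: $11723$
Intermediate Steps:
$v = -102$ ($v = -3 - 99 = -102$)
$25 \cdot 473 + v = 25 \cdot 473 - 102 = 11825 - 102 = 11723$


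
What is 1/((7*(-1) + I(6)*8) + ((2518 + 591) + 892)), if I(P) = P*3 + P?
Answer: 1/4186 ≈ 0.00023889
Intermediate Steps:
I(P) = 4*P (I(P) = 3*P + P = 4*P)
1/((7*(-1) + I(6)*8) + ((2518 + 591) + 892)) = 1/((7*(-1) + (4*6)*8) + ((2518 + 591) + 892)) = 1/((-7 + 24*8) + (3109 + 892)) = 1/((-7 + 192) + 4001) = 1/(185 + 4001) = 1/4186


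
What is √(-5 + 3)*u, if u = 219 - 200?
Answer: 19*I*√2 ≈ 26.87*I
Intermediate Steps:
u = 19
√(-5 + 3)*u = √(-5 + 3)*19 = √(-2)*19 = (I*√2)*19 = 19*I*√2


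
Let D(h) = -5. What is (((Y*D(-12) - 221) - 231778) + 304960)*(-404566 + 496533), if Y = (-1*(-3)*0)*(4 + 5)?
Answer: 6710004287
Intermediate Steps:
Y = 0 (Y = (3*0)*9 = 0*9 = 0)
(((Y*D(-12) - 221) - 231778) + 304960)*(-404566 + 496533) = (((0*(-5) - 221) - 231778) + 304960)*(-404566 + 496533) = (((0 - 221) - 231778) + 304960)*91967 = ((-221 - 231778) + 304960)*91967 = (-231999 + 304960)*91967 = 72961*91967 = 6710004287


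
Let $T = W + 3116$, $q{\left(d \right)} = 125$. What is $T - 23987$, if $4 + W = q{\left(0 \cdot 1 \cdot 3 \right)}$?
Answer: $-20750$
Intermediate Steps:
$W = 121$ ($W = -4 + 125 = 121$)
$T = 3237$ ($T = 121 + 3116 = 3237$)
$T - 23987 = 3237 - 23987 = -20750$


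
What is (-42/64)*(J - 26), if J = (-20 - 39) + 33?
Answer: 273/8 ≈ 34.125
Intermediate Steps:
J = -26 (J = -59 + 33 = -26)
(-42/64)*(J - 26) = (-42/64)*(-26 - 26) = -42*1/64*(-52) = -21/32*(-52) = 273/8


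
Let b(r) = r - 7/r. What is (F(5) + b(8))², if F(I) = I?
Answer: 9409/64 ≈ 147.02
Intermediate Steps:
(F(5) + b(8))² = (5 + (8 - 7/8))² = (5 + 57/8)² = (97/8)² = 9409/64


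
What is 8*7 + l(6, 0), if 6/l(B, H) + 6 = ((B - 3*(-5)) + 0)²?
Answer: 8122/145 ≈ 56.014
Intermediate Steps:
l(B, H) = 6/(-6 + (15 + B)²) (l(B, H) = 6/(-6 + ((B - 3*(-5)) + 0)²) = 6/(-6 + ((B - 1*(-15)) + 0)²) = 6/(-6 + ((B + 15) + 0)²) = 6/(-6 + ((15 + B) + 0)²) = 6/(-6 + (15 + B)²))
8*7 + l(6, 0) = 8*7 + 6/(-6 + (15 + 6)²) = 56 + 6/(-6 + 21²) = 56 + 6/(-6 + 441) = 56 + 6/435 = 56 + 6*(1/435) = 56 + 2/145 = 8122/145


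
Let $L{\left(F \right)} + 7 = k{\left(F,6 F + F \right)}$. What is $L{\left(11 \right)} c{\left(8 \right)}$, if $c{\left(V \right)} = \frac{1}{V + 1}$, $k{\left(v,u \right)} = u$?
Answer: $\frac{70}{9} \approx 7.7778$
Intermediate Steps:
$L{\left(F \right)} = -7 + 7 F$ ($L{\left(F \right)} = -7 + \left(6 F + F\right) = -7 + 7 F$)
$c{\left(V \right)} = \frac{1}{1 + V}$
$L{\left(11 \right)} c{\left(8 \right)} = \frac{-7 + 7 \cdot 11}{1 + 8} = \frac{-7 + 77}{9} = 70 \cdot \frac{1}{9} = \frac{70}{9}$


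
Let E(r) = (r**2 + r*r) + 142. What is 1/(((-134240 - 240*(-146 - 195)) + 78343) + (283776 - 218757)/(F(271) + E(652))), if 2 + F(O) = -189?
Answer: 850159/22055739956 ≈ 3.8546e-5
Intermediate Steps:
F(O) = -191 (F(O) = -2 - 189 = -191)
E(r) = 142 + 2*r**2 (E(r) = (r**2 + r**2) + 142 = 2*r**2 + 142 = 142 + 2*r**2)
1/(((-134240 - 240*(-146 - 195)) + 78343) + (283776 - 218757)/(F(271) + E(652))) = 1/(((-134240 - 240*(-146 - 195)) + 78343) + (283776 - 218757)/(-191 + (142 + 2*652**2))) = 1/(((-134240 - 240*(-341)) + 78343) + 65019/(-191 + (142 + 2*425104))) = 1/(((-134240 + 81840) + 78343) + 65019/(-191 + (142 + 850208))) = 1/((-52400 + 78343) + 65019/(-191 + 850350)) = 1/(25943 + 65019/850159) = 1/(22055739956/850159) = 850159/22055739956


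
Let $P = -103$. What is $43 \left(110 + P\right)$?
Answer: $301$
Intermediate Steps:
$43 \left(110 + P\right) = 43 \left(110 - 103\right) = 43 \cdot 7 = 301$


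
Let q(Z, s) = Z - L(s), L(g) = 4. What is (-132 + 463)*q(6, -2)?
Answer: 662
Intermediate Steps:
q(Z, s) = -4 + Z (q(Z, s) = Z - 1*4 = Z - 4 = -4 + Z)
(-132 + 463)*q(6, -2) = (-132 + 463)*(-4 + 6) = 331*2 = 662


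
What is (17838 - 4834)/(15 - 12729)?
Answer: -6502/6357 ≈ -1.0228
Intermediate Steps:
(17838 - 4834)/(15 - 12729) = 13004/(-12714) = 13004*(-1/12714) = -6502/6357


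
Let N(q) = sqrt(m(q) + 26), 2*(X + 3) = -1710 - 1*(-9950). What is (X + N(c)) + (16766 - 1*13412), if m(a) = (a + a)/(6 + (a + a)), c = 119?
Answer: 7471 + sqrt(401502)/122 ≈ 7476.2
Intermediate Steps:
X = 4117 (X = -3 + (-1710 - 1*(-9950))/2 = -3 + (-1710 + 9950)/2 = -3 + (1/2)*8240 = -3 + 4120 = 4117)
m(a) = 2*a/(6 + 2*a) (m(a) = (2*a)/(6 + 2*a) = 2*a/(6 + 2*a))
N(q) = sqrt(26 + q/(3 + q)) (N(q) = sqrt(q/(3 + q) + 26) = sqrt(26 + q/(3 + q)))
(X + N(c)) + (16766 - 1*13412) = (4117 + sqrt(26 + 119/(3 + 119))) + (16766 - 1*13412) = (4117 + sqrt(26 + 119/122)) + (16766 - 13412) = (4117 + sqrt(26 + 119*(1/122))) + 3354 = (4117 + sqrt(26 + 119/122)) + 3354 = (4117 + sqrt(3291/122)) + 3354 = (4117 + sqrt(401502)/122) + 3354 = 7471 + sqrt(401502)/122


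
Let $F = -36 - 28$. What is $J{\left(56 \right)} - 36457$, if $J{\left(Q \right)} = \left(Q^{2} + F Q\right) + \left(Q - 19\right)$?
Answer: $-36868$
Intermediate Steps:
$F = -64$ ($F = -36 - 28 = -64$)
$J{\left(Q \right)} = -19 + Q^{2} - 63 Q$ ($J{\left(Q \right)} = \left(Q^{2} - 64 Q\right) + \left(Q - 19\right) = \left(Q^{2} - 64 Q\right) + \left(-19 + Q\right) = -19 + Q^{2} - 63 Q$)
$J{\left(56 \right)} - 36457 = \left(-19 + 56^{2} - 3528\right) - 36457 = \left(-19 + 3136 - 3528\right) - 36457 = -411 - 36457 = -36868$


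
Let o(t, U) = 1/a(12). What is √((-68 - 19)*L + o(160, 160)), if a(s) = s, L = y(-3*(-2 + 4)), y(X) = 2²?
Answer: 5*I*√501/6 ≈ 18.653*I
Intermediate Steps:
y(X) = 4
L = 4
o(t, U) = 1/12
√((-68 - 19)*L + o(160, 160)) = √((-68 - 19)*4 + 1/12) = √(-87*4 + 1/12) = √(-348 + 1/12) = √(-4175/12) = 5*I*√501/6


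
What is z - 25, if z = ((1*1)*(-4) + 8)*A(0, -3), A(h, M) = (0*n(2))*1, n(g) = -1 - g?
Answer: -25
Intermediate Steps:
A(h, M) = 0 (A(h, M) = (0*(-1 - 1*2))*1 = (0*(-1 - 2))*1 = (0*(-3))*1 = 0*1 = 0)
z = 0 (z = ((1*1)*(-4) + 8)*0 = (1*(-4) + 8)*0 = (-4 + 8)*0 = 4*0 = 0)
z - 25 = 0 - 25 = -25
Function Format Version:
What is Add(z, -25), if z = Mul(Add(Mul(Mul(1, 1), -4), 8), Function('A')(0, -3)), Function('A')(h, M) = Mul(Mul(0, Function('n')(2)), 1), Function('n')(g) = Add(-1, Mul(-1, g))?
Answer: -25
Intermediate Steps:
Function('A')(h, M) = 0 (Function('A')(h, M) = Mul(Mul(0, Add(-1, Mul(-1, 2))), 1) = Mul(Mul(0, Add(-1, -2)), 1) = Mul(Mul(0, -3), 1) = Mul(0, 1) = 0)
z = 0 (z = Mul(Add(Mul(Mul(1, 1), -4), 8), 0) = Mul(Add(Mul(1, -4), 8), 0) = Mul(Add(-4, 8), 0) = Mul(4, 0) = 0)
Add(z, -25) = Add(0, -25) = -25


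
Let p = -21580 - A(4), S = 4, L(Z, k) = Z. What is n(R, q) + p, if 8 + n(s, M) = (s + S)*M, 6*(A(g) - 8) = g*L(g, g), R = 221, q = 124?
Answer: 18904/3 ≈ 6301.3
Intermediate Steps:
A(g) = 8 + g²/6 (A(g) = 8 + (g*g)/6 = 8 + g²/6)
n(s, M) = -8 + M*(4 + s) (n(s, M) = -8 + (s + 4)*M = -8 + (4 + s)*M = -8 + M*(4 + s))
p = -64772/3 (p = -21580 - (8 + (⅙)*4²) = -21580 - (8 + (⅙)*16) = -21580 - (8 + 8/3) = -21580 - 1*32/3 = -21580 - 32/3 = -64772/3 ≈ -21591.)
n(R, q) + p = (-8 + 4*124 + 124*221) - 64772/3 = (-8 + 496 + 27404) - 64772/3 = 27892 - 64772/3 = 18904/3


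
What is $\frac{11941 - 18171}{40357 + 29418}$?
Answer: $- \frac{1246}{13955} \approx -0.089287$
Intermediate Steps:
$\frac{11941 - 18171}{40357 + 29418} = - \frac{6230}{69775} = \left(-6230\right) \frac{1}{69775} = - \frac{1246}{13955}$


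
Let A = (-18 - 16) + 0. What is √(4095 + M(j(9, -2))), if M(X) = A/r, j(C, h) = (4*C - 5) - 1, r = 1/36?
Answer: 3*√319 ≈ 53.582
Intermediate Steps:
r = 1/36 ≈ 0.027778
A = -34 (A = -34 + 0 = -34)
j(C, h) = -6 + 4*C (j(C, h) = (-5 + 4*C) - 1 = -6 + 4*C)
M(X) = -1224 (M(X) = -34/1/36 = -34*36 = -1224)
√(4095 + M(j(9, -2))) = √(4095 - 1224) = √2871 = 3*√319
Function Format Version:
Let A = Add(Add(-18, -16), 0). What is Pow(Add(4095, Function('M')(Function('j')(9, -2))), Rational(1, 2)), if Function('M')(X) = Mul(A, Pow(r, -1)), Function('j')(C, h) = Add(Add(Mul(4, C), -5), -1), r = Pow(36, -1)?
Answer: Mul(3, Pow(319, Rational(1, 2))) ≈ 53.582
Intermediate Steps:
r = Rational(1, 36) ≈ 0.027778
A = -34 (A = Add(-34, 0) = -34)
Function('j')(C, h) = Add(-6, Mul(4, C)) (Function('j')(C, h) = Add(Add(-5, Mul(4, C)), -1) = Add(-6, Mul(4, C)))
Function('M')(X) = -1224 (Function('M')(X) = Mul(-34, Pow(Rational(1, 36), -1)) = Mul(-34, 36) = -1224)
Pow(Add(4095, Function('M')(Function('j')(9, -2))), Rational(1, 2)) = Pow(Add(4095, -1224), Rational(1, 2)) = Pow(2871, Rational(1, 2)) = Mul(3, Pow(319, Rational(1, 2)))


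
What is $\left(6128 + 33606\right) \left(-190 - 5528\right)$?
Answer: $-227199012$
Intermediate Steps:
$\left(6128 + 33606\right) \left(-190 - 5528\right) = 39734 \left(-5718\right) = -227199012$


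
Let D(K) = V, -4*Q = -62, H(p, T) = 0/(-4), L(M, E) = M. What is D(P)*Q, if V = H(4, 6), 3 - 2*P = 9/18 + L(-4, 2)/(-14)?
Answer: 0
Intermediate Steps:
H(p, T) = 0 (H(p, T) = 0*(-1/4) = 0)
Q = 31/2 (Q = -1/4*(-62) = 31/2 ≈ 15.500)
P = 31/28 (P = 3/2 - (9/18 - 4/(-14))/2 = 3/2 - (9*(1/18) - 4*(-1/14))/2 = 3/2 - (1/2 + 2/7)/2 = 3/2 - 1/2*11/14 = 3/2 - 11/28 = 31/28 ≈ 1.1071)
V = 0
D(K) = 0
D(P)*Q = 0*(31/2) = 0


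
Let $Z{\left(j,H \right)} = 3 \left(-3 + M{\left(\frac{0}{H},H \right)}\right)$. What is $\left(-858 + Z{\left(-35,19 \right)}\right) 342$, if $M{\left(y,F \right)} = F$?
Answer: $-277020$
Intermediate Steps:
$Z{\left(j,H \right)} = -9 + 3 H$ ($Z{\left(j,H \right)} = 3 \left(-3 + H\right) = -9 + 3 H$)
$\left(-858 + Z{\left(-35,19 \right)}\right) 342 = \left(-858 + \left(-9 + 3 \cdot 19\right)\right) 342 = \left(-858 + \left(-9 + 57\right)\right) 342 = \left(-858 + 48\right) 342 = \left(-810\right) 342 = -277020$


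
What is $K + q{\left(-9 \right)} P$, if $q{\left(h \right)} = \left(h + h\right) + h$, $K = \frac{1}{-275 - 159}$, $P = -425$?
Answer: $\frac{4980149}{434} \approx 11475.0$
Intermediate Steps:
$K = - \frac{1}{434}$ ($K = \frac{1}{-434} = - \frac{1}{434} \approx -0.0023041$)
$q{\left(h \right)} = 3 h$ ($q{\left(h \right)} = 2 h + h = 3 h$)
$K + q{\left(-9 \right)} P = - \frac{1}{434} + 3 \left(-9\right) \left(-425\right) = - \frac{1}{434} - -11475 = - \frac{1}{434} + 11475 = \frac{4980149}{434}$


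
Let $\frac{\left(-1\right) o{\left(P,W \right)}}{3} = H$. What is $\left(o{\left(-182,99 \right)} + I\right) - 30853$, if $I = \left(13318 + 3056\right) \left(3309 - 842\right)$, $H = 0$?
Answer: $40363805$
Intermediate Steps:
$o{\left(P,W \right)} = 0$ ($o{\left(P,W \right)} = \left(-3\right) 0 = 0$)
$I = 40394658$ ($I = 16374 \cdot 2467 = 40394658$)
$\left(o{\left(-182,99 \right)} + I\right) - 30853 = \left(0 + 40394658\right) - 30853 = 40394658 - 30853 = 40363805$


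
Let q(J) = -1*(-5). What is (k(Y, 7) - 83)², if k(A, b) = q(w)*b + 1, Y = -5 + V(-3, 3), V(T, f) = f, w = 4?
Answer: 2209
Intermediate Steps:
q(J) = 5
Y = -2 (Y = -5 + 3 = -2)
k(A, b) = 1 + 5*b (k(A, b) = 5*b + 1 = 1 + 5*b)
(k(Y, 7) - 83)² = ((1 + 5*7) - 83)² = ((1 + 35) - 83)² = (36 - 83)² = (-47)² = 2209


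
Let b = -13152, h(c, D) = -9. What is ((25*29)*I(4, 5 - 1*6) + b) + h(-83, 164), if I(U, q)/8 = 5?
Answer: 15839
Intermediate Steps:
I(U, q) = 40 (I(U, q) = 8*5 = 40)
((25*29)*I(4, 5 - 1*6) + b) + h(-83, 164) = ((25*29)*40 - 13152) - 9 = (725*40 - 13152) - 9 = (29000 - 13152) - 9 = 15848 - 9 = 15839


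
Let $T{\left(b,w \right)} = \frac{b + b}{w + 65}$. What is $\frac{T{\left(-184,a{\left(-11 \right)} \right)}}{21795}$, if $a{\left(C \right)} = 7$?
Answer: $- \frac{46}{196155} \approx -0.00023451$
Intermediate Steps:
$T{\left(b,w \right)} = \frac{2 b}{65 + w}$
$\frac{T{\left(-184,a{\left(-11 \right)} \right)}}{21795} = \frac{2 \left(-184\right) \frac{1}{65 + 7}}{21795} = 2 \left(-184\right) \frac{1}{72} \cdot \frac{1}{21795} = \left(- \frac{46}{9}\right) \frac{1}{21795} = - \frac{46}{196155}$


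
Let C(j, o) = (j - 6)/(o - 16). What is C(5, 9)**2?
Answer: 1/49 ≈ 0.020408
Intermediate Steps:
C(j, o) = (-6 + j)/(-16 + o)
C(5, 9)**2 = ((-6 + 5)/(-16 + 9))**2 = (-1/(-7))**2 = (-1/7*(-1))**2 = (1/7)**2 = 1/49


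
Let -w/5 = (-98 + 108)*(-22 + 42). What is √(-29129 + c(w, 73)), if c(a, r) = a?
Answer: 11*I*√249 ≈ 173.58*I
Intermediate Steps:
w = -1000 (w = -5*(-98 + 108)*(-22 + 42) = -50*20 = -5*200 = -1000)
√(-29129 + c(w, 73)) = √(-29129 - 1000) = √(-30129) = 11*I*√249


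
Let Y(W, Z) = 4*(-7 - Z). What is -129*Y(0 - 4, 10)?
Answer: 8772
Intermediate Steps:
Y(W, Z) = -28 - 4*Z
-129*Y(0 - 4, 10) = -129*(-28 - 4*10) = -129*(-28 - 40) = -129*(-68) = 8772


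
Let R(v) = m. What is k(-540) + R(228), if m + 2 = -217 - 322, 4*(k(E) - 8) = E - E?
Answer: -533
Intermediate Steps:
k(E) = 8 (k(E) = 8 + (E - E)/4 = 8 + (¼)*0 = 8 + 0 = 8)
m = -541 (m = -2 + (-217 - 322) = -2 - 539 = -541)
R(v) = -541
k(-540) + R(228) = 8 - 541 = -533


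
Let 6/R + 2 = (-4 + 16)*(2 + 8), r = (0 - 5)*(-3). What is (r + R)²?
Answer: 788544/3481 ≈ 226.53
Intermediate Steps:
r = 15 (r = -5*(-3) = 15)
R = 3/59 (R = 6/(-2 + (-4 + 16)*(2 + 8)) = 6/(-2 + 12*10) = 6/(-2 + 120) = 6/118 = 6*(1/118) = 3/59 ≈ 0.050847)
(r + R)² = (15 + 3/59)² = (888/59)² = 788544/3481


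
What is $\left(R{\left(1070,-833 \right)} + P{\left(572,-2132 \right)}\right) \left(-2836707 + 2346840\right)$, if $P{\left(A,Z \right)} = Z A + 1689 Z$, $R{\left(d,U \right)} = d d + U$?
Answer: $1800939690795$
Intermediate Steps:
$R{\left(d,U \right)} = U + d^{2}$ ($R{\left(d,U \right)} = d^{2} + U = U + d^{2}$)
$P{\left(A,Z \right)} = 1689 Z + A Z$ ($P{\left(A,Z \right)} = A Z + 1689 Z = 1689 Z + A Z$)
$\left(R{\left(1070,-833 \right)} + P{\left(572,-2132 \right)}\right) \left(-2836707 + 2346840\right) = \left(\left(-833 + 1070^{2}\right) - 2132 \left(1689 + 572\right)\right) \left(-2836707 + 2346840\right) = \left(\left(-833 + 1144900\right) - 4820452\right) \left(-489867\right) = \left(1144067 - 4820452\right) \left(-489867\right) = \left(-3676385\right) \left(-489867\right) = 1800939690795$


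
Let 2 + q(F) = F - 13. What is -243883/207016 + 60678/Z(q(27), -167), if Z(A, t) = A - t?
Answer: 12517661791/37055864 ≈ 337.81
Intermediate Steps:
q(F) = -15 + F (q(F) = -2 + (F - 13) = -2 + (-13 + F) = -15 + F)
-243883/207016 + 60678/Z(q(27), -167) = -243883/207016 + 60678/((-15 + 27) - 1*(-167)) = -243883*1/207016 + 60678/(12 + 167) = -243883/207016 + 60678/179 = 12517661791/37055864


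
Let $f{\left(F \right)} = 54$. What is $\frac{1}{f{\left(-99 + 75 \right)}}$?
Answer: $\frac{1}{54} \approx 0.018519$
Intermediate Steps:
$\frac{1}{f{\left(-99 + 75 \right)}} = \frac{1}{54}$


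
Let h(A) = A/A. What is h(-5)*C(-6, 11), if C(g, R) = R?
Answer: 11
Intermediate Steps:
h(A) = 1
h(-5)*C(-6, 11) = 1*11 = 11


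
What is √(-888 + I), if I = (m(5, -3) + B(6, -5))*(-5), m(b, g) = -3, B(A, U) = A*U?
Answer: I*√723 ≈ 26.889*I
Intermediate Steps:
I = 165 (I = (-3 + 6*(-5))*(-5) = (-3 - 30)*(-5) = -33*(-5) = 165)
√(-888 + I) = √(-888 + 165) = √(-723) = I*√723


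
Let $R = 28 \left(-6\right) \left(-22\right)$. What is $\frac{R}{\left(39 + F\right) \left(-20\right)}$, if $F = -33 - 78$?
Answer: $\frac{77}{30} \approx 2.5667$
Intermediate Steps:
$F = -111$
$R = 3696$ ($R = \left(-168\right) \left(-22\right) = 3696$)
$\frac{R}{\left(39 + F\right) \left(-20\right)} = \frac{3696}{\left(39 - 111\right) \left(-20\right)} = \frac{3696}{\left(-72\right) \left(-20\right)} = \frac{3696}{1440} = 3696 \cdot \frac{1}{1440} = \frac{77}{30}$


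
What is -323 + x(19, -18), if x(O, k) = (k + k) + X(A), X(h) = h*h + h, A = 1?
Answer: -357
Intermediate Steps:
X(h) = h + h² (X(h) = h² + h = h + h²)
x(O, k) = 2 + 2*k (x(O, k) = (k + k) + 1*(1 + 1) = 2*k + 1*2 = 2*k + 2 = 2 + 2*k)
-323 + x(19, -18) = -323 + (2 + 2*(-18)) = -323 + (2 - 36) = -323 - 34 = -357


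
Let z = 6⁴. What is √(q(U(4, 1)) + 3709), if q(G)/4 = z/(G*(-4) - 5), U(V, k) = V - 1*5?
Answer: 5*I*√59 ≈ 38.406*I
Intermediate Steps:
U(V, k) = -5 + V (U(V, k) = V - 5 = -5 + V)
z = 1296
q(G) = 5184/(-5 - 4*G) (q(G) = 4*(1296/(G*(-4) - 5)) = 4*(1296/(-4*G - 5)) = 4*(1296/(-5 - 4*G)) = 5184/(-5 - 4*G))
√(q(U(4, 1)) + 3709) = √(-5184/(5 + 4*(-5 + 4)) + 3709) = √(-5184/(5 + 4*(-1)) + 3709) = √(-5184/(5 - 4) + 3709) = √(-5184/1 + 3709) = √(-5184*1 + 3709) = √(-5184 + 3709) = √(-1475) = 5*I*√59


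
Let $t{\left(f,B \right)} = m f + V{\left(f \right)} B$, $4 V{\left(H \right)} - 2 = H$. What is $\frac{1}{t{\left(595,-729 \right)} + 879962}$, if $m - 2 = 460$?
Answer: $\frac{4}{4184195} \approx 9.5598 \cdot 10^{-7}$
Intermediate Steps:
$m = 462$ ($m = 2 + 460 = 462$)
$V{\left(H \right)} = \frac{1}{2} + \frac{H}{4}$
$t{\left(f,B \right)} = 462 f + B \left(\frac{1}{2} + \frac{f}{4}\right)$ ($t{\left(f,B \right)} = 462 f + \left(\frac{1}{2} + \frac{f}{4}\right) B = 462 f + B \left(\frac{1}{2} + \frac{f}{4}\right)$)
$\frac{1}{t{\left(595,-729 \right)} + 879962} = \frac{1}{\left(462 \cdot 595 + \frac{1}{4} \left(-729\right) \left(2 + 595\right)\right) + 879962} = \frac{1}{\left(274890 + \frac{1}{4} \left(-729\right) 597\right) + 879962} = \frac{1}{\left(274890 - \frac{435213}{4}\right) + 879962} = \frac{1}{\frac{664347}{4} + 879962} = \frac{1}{\frac{4184195}{4}} = \frac{4}{4184195}$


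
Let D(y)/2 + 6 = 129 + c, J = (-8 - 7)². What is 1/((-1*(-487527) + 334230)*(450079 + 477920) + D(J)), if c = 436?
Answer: 1/762589675361 ≈ 1.3113e-12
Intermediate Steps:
J = 225 (J = (-15)² = 225)
D(y) = 1118 (D(y) = -12 + 2*(129 + 436) = -12 + 2*565 = -12 + 1130 = 1118)
1/((-1*(-487527) + 334230)*(450079 + 477920) + D(J)) = 1/((-1*(-487527) + 334230)*(450079 + 477920) + 1118) = 1/((487527 + 334230)*927999 + 1118) = 1/(821757*927999 + 1118) = 1/(762589674243 + 1118) = 1/762589675361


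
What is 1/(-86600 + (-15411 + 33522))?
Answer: -1/68489 ≈ -1.4601e-5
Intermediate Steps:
1/(-86600 + (-15411 + 33522)) = 1/(-86600 + 18111) = 1/(-68489) = -1/68489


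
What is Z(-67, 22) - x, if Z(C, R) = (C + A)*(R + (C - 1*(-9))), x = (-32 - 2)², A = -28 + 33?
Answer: 1076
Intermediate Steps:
A = 5
x = 1156 (x = (-34)² = 1156)
Z(C, R) = (5 + C)*(9 + C + R) (Z(C, R) = (C + 5)*(R + (C - 1*(-9))) = (5 + C)*(R + (C + 9)) = (5 + C)*(R + (9 + C)) = (5 + C)*(9 + C + R))
Z(-67, 22) - x = (45 + (-67)² + 5*22 + 14*(-67) - 67*22) - 1*1156 = (45 + 4489 + 110 - 938 - 1474) - 1156 = 2232 - 1156 = 1076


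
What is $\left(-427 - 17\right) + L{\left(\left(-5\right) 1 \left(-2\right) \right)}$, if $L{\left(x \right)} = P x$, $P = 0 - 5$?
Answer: $-494$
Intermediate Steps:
$P = -5$
$L{\left(x \right)} = - 5 x$
$\left(-427 - 17\right) + L{\left(\left(-5\right) 1 \left(-2\right) \right)} = \left(-427 - 17\right) - 5 \left(-5\right) 1 \left(-2\right) = -444 - 5 \left(\left(-5\right) \left(-2\right)\right) = -444 - 50 = -494$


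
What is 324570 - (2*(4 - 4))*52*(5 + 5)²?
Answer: 324570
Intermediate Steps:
324570 - (2*(4 - 4))*52*(5 + 5)² = 324570 - (2*0)*52*10² = 324570 - 0*52*100 = 324570 - 0*100 = 324570 - 1*0 = 324570 + 0 = 324570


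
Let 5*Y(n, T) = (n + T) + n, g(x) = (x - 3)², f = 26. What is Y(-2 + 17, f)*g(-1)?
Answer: 896/5 ≈ 179.20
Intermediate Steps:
g(x) = (-3 + x)²
Y(n, T) = T/5 + 2*n/5 (Y(n, T) = ((n + T) + n)/5 = ((T + n) + n)/5 = (T + 2*n)/5 = T/5 + 2*n/5)
Y(-2 + 17, f)*g(-1) = ((⅕)*26 + 2*(-2 + 17)/5)*(-3 - 1)² = (26/5 + (⅖)*15)*(-4)² = (26/5 + 6)*16 = (56/5)*16 = 896/5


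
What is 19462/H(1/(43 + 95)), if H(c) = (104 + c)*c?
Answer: 370634328/14353 ≈ 25823.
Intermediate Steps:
H(c) = c*(104 + c)
19462/H(1/(43 + 95)) = 19462/(((104 + 1/(43 + 95))/(43 + 95))) = 19462/(((104 + 1/138)/138)) = 19462/(((1/138)*(14353/138))) = 19462/(14353/19044) = 19462*(19044/14353) = 370634328/14353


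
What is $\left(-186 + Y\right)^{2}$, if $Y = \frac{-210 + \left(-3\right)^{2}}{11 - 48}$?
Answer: $\frac{44635761}{1369} \approx 32605.0$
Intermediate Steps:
$Y = \frac{201}{37}$ ($Y = \frac{-210 + 9}{-37} = \left(-201\right) \left(- \frac{1}{37}\right) = \frac{201}{37} \approx 5.4324$)
$\left(-186 + Y\right)^{2} = \left(-186 + \frac{201}{37}\right)^{2} = \left(- \frac{6681}{37}\right)^{2} = \frac{44635761}{1369}$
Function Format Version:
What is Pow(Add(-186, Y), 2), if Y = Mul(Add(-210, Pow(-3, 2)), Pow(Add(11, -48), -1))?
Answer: Rational(44635761, 1369) ≈ 32605.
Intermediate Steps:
Y = Rational(201, 37) (Y = Mul(Add(-210, 9), Pow(-37, -1)) = Mul(-201, Rational(-1, 37)) = Rational(201, 37) ≈ 5.4324)
Pow(Add(-186, Y), 2) = Pow(Add(-186, Rational(201, 37)), 2) = Pow(Rational(-6681, 37), 2) = Rational(44635761, 1369)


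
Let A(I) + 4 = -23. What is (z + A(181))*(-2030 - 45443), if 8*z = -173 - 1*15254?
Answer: 742620139/8 ≈ 9.2828e+7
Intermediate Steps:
A(I) = -27 (A(I) = -4 - 23 = -27)
z = -15427/8 (z = (-173 - 1*15254)/8 = (-173 - 15254)/8 = (1/8)*(-15427) = -15427/8 ≈ -1928.4)
(z + A(181))*(-2030 - 45443) = (-15427/8 - 27)*(-2030 - 45443) = -15643/8*(-47473) = 742620139/8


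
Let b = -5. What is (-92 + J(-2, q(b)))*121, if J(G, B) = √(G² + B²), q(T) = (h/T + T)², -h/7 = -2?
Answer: -11132 + 121*√2315941/25 ≈ -3766.4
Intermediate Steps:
h = 14 (h = -7*(-2) = 14)
q(T) = (T + 14/T)² (q(T) = (14/T + T)² = (T + 14/T)²)
J(G, B) = √(B² + G²)
(-92 + J(-2, q(b)))*121 = (-92 + √(((14 + (-5)²)²/(-5)²)² + (-2)²))*121 = (-92 + √(((14 + 25)²/25)² + 4))*121 = (-92 + √(((1/25)*39²)² + 4))*121 = (-92 + √(((1/25)*1521)² + 4))*121 = (-92 + √((1521/25)² + 4))*121 = (-92 + √(2313441/625 + 4))*121 = (-92 + √(2315941/625))*121 = (-92 + √2315941/25)*121 = -11132 + 121*√2315941/25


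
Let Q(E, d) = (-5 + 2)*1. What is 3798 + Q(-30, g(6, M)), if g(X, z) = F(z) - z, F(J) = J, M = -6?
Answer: 3795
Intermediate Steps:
g(X, z) = 0 (g(X, z) = z - z = 0)
Q(E, d) = -3 (Q(E, d) = -3*1 = -3)
3798 + Q(-30, g(6, M)) = 3798 - 3 = 3795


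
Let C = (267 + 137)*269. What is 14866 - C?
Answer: -93810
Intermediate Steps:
C = 108676 (C = 404*269 = 108676)
14866 - C = 14866 - 1*108676 = 14866 - 108676 = -93810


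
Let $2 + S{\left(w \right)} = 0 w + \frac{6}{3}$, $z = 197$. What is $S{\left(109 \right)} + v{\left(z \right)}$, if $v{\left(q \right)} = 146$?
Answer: $146$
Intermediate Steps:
$S{\left(w \right)} = 0$ ($S{\left(w \right)} = -2 + \left(0 w + \frac{6}{3}\right) = -2 + \left(0 + 6 \cdot \frac{1}{3}\right) = -2 + \left(0 + 2\right) = -2 + 2 = 0$)
$S{\left(109 \right)} + v{\left(z \right)} = 0 + 146 = 146$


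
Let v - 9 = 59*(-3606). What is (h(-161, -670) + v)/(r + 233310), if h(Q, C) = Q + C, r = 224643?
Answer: -71192/152651 ≈ -0.46637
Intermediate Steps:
h(Q, C) = C + Q
v = -212745 (v = 9 + 59*(-3606) = 9 - 212754 = -212745)
(h(-161, -670) + v)/(r + 233310) = ((-670 - 161) - 212745)/(224643 + 233310) = (-831 - 212745)/457953 = -213576*1/457953 = -71192/152651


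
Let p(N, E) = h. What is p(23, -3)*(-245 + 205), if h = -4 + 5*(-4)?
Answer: 960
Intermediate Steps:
h = -24 (h = -4 - 20 = -24)
p(N, E) = -24
p(23, -3)*(-245 + 205) = -24*(-245 + 205) = -24*(-40) = 960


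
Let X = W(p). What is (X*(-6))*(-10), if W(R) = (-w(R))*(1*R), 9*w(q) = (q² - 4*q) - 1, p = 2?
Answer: 200/3 ≈ 66.667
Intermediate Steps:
w(q) = -⅑ - 4*q/9 + q²/9 (w(q) = ((q² - 4*q) - 1)/9 = (-1 + q² - 4*q)/9 = -⅑ - 4*q/9 + q²/9)
W(R) = R*(⅑ - R²/9 + 4*R/9) (W(R) = (-(-⅑ - 4*R/9 + R²/9))*(1*R) = (⅑ - R²/9 + 4*R/9)*R = R*(⅑ - R²/9 + 4*R/9))
X = 10/9 (X = (⅑)*2*(1 - 1*2² + 4*2) = (⅑)*2*(1 - 1*4 + 8) = (⅑)*2*(1 - 4 + 8) = (⅑)*2*5 = 10/9 ≈ 1.1111)
(X*(-6))*(-10) = ((10/9)*(-6))*(-10) = -20/3*(-10) = 200/3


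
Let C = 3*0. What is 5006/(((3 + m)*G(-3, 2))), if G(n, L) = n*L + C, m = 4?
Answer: -2503/21 ≈ -119.19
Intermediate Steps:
C = 0
G(n, L) = L*n (G(n, L) = n*L + 0 = L*n + 0 = L*n)
5006/(((3 + m)*G(-3, 2))) = 5006/(((3 + 4)*(2*(-3)))) = 5006/((7*(-6))) = 5006/(-42) = 5006*(-1/42) = -2503/21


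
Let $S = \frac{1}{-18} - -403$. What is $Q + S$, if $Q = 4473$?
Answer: $\frac{87767}{18} \approx 4875.9$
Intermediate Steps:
$S = \frac{7253}{18}$ ($S = - \frac{1}{18} + 403 = \frac{7253}{18} \approx 402.94$)
$Q + S = 4473 + \frac{7253}{18} = \frac{87767}{18}$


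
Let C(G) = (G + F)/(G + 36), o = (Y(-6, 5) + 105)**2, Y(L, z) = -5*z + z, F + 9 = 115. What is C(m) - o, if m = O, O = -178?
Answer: -512939/71 ≈ -7224.5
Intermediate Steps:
F = 106 (F = -9 + 115 = 106)
m = -178
Y(L, z) = -4*z
o = 7225 (o = (-4*5 + 105)**2 = (-20 + 105)**2 = 85**2 = 7225)
C(G) = (106 + G)/(36 + G) (C(G) = (G + 106)/(G + 36) = (106 + G)/(36 + G))
C(m) - o = (106 - 178)/(36 - 178) - 1*7225 = -72/(-142) - 7225 = -1/142*(-72) - 7225 = 36/71 - 7225 = -512939/71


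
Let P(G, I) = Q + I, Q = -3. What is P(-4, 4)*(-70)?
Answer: -70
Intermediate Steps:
P(G, I) = -3 + I
P(-4, 4)*(-70) = (-3 + 4)*(-70) = 1*(-70) = -70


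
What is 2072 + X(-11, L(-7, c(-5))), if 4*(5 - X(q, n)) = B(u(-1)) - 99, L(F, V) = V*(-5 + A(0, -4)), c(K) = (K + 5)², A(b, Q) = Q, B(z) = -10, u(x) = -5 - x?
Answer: 8417/4 ≈ 2104.3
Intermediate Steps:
c(K) = (5 + K)²
L(F, V) = -9*V (L(F, V) = V*(-5 - 4) = V*(-9) = -9*V)
X(q, n) = 129/4 (X(q, n) = 5 - (-10 - 99)/4 = 5 - ¼*(-109) = 5 + 109/4 = 129/4)
2072 + X(-11, L(-7, c(-5))) = 2072 + 129/4 = 8417/4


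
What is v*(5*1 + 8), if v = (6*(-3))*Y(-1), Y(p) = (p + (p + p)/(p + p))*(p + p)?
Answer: 0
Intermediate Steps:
Y(p) = 2*p*(1 + p) (Y(p) = (p + (2*p)/((2*p)))*(2*p) = (p + (2*p)*(1/(2*p)))*(2*p) = (p + 1)*(2*p) = (1 + p)*(2*p) = 2*p*(1 + p))
v = 0 (v = (6*(-3))*(2*(-1)*(1 - 1)) = -36*(-1)*0 = -18*0 = 0)
v*(5*1 + 8) = 0*(5*1 + 8) = 0*(5 + 8) = 0*13 = 0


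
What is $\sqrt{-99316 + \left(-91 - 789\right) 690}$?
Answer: $2 i \sqrt{176629} \approx 840.54 i$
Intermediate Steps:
$\sqrt{-99316 + \left(-91 - 789\right) 690} = \sqrt{-99316 - 607200} = \sqrt{-706516} = 2 i \sqrt{176629}$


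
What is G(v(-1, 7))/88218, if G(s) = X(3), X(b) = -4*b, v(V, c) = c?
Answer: -2/14703 ≈ -0.00013603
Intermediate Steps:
G(s) = -12 (G(s) = -4*3 = -12)
G(v(-1, 7))/88218 = -12/88218 = -12*1/88218 = -2/14703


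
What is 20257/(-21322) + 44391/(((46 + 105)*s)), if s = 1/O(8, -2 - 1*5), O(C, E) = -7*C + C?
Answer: -45435294103/3219622 ≈ -14112.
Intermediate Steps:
O(C, E) = -6*C
s = -1/48 (s = 1/(-6*8) = 1/(-48) = -1/48 ≈ -0.020833)
20257/(-21322) + 44391/(((46 + 105)*s)) = 20257/(-21322) + 44391/(((46 + 105)*(-1/48))) = 20257*(-1/21322) + 44391/((151*(-1/48))) = -20257/21322 + 44391/(-151/48) = -20257/21322 + 44391*(-48/151) = -20257/21322 - 2130768/151 = -45435294103/3219622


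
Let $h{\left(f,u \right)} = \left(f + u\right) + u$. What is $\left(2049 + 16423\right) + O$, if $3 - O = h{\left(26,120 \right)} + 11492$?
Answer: $6717$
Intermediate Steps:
$h{\left(f,u \right)} = f + 2 u$
$O = -11755$ ($O = 3 - \left(\left(26 + 2 \cdot 120\right) + 11492\right) = 3 - \left(\left(26 + 240\right) + 11492\right) = 3 - \left(266 + 11492\right) = 3 - 11758 = -11755$)
$\left(2049 + 16423\right) + O = \left(2049 + 16423\right) - 11755 = 18472 - 11755 = 6717$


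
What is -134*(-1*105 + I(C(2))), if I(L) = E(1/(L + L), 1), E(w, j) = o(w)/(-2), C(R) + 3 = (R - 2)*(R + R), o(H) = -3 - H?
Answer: 83281/6 ≈ 13880.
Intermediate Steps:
C(R) = -3 + 2*R*(-2 + R) (C(R) = -3 + (R - 2)*(R + R) = -3 + (-2 + R)*(2*R) = -3 + 2*R*(-2 + R))
E(w, j) = 3/2 + w/2 (E(w, j) = (-3 - w)/(-2) = (-3 - w)*(-1/2) = 3/2 + w/2)
I(L) = 3/2 + 1/(4*L) (I(L) = 3/2 + 1/(2*(L + L)) = 3/2 + 1/(2*((2*L))) = 3/2 + (1/(2*L))/2 = 3/2 + 1/(4*L))
-134*(-1*105 + I(C(2))) = -134*(-1*105 + (1 + 6*(-3 - 4*2 + 2*2**2))/(4*(-3 - 4*2 + 2*2**2))) = -134*(-105 + (1 + 6*(-3 - 8 + 2*4))/(4*(-3 - 8 + 2*4))) = -134*(-105 + (1 + 6*(-3 - 8 + 8))/(4*(-3 - 8 + 8))) = -134*(-105 + (1/4)*(1 + 6*(-3))/(-3)) = -134*(-105 + (1/4)*(-1/3)*(1 - 18)) = -134*(-105 + (1/4)*(-1/3)*(-17)) = -134*(-105 + 17/12) = -134*(-1243/12) = 83281/6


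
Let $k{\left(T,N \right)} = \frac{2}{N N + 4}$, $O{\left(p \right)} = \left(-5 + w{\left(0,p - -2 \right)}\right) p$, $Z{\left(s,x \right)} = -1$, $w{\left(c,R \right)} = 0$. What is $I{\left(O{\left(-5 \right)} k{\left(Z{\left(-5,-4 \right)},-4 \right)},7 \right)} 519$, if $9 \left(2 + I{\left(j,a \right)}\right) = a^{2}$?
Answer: $\frac{5363}{3} \approx 1787.7$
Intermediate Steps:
$O{\left(p \right)} = - 5 p$ ($O{\left(p \right)} = \left(-5 + 0\right) p = - 5 p$)
$k{\left(T,N \right)} = \frac{2}{4 + N^{2}}$ ($k{\left(T,N \right)} = \frac{2}{N^{2} + 4} = \frac{2}{4 + N^{2}}$)
$I{\left(j,a \right)} = -2 + \frac{a^{2}}{9}$
$I{\left(O{\left(-5 \right)} k{\left(Z{\left(-5,-4 \right)},-4 \right)},7 \right)} 519 = \left(-2 + \frac{7^{2}}{9}\right) 519 = \left(-2 + \frac{1}{9} \cdot 49\right) 519 = \left(-2 + \frac{49}{9}\right) 519 = \frac{31}{9} \cdot 519 = \frac{5363}{3}$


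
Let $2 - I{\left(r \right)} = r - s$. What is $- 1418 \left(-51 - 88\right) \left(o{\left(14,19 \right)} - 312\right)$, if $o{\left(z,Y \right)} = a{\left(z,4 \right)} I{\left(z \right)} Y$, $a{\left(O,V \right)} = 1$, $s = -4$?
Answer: $-121414832$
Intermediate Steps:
$I{\left(r \right)} = -2 - r$ ($I{\left(r \right)} = 2 - \left(r - -4\right) = 2 - \left(r + 4\right) = 2 - \left(4 + r\right) = -2 - r$)
$o{\left(z,Y \right)} = Y \left(-2 - z\right)$ ($o{\left(z,Y \right)} = 1 \left(-2 - z\right) Y = \left(-2 - z\right) Y = Y \left(-2 - z\right)$)
$- 1418 \left(-51 - 88\right) \left(o{\left(14,19 \right)} - 312\right) = - 1418 \left(-51 - 88\right) \left(\left(-1\right) 19 \left(2 + 14\right) - 312\right) = - 1418 \left(- 139 \left(\left(-1\right) 19 \cdot 16 - 312\right)\right) = - 1418 \left(- 139 \left(-304 - 312\right)\right) = - 1418 \left(\left(-139\right) \left(-616\right)\right) = \left(-1418\right) 85624 = -121414832$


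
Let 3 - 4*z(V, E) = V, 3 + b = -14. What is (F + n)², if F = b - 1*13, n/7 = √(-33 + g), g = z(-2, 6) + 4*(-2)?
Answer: (60 - 7*I*√159)²/4 ≈ -1047.8 - 2648.0*I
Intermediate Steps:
b = -17 (b = -3 - 14 = -17)
z(V, E) = ¾ - V/4
g = -27/4 (g = (¾ - ¼*(-2)) + 4*(-2) = (¾ + ½) - 8 = 5/4 - 8 = -27/4 ≈ -6.7500)
n = 7*I*√159/2 (n = 7*√(-33 - 27/4) = 7*√(-159/4) = 7*(I*√159/2) = 7*I*√159/2 ≈ 44.133*I)
F = -30 (F = -17 - 1*13 = -17 - 13 = -30)
(F + n)² = (-30 + 7*I*√159/2)²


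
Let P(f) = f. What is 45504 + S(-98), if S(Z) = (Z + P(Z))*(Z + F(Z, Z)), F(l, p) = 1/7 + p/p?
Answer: 64488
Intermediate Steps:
F(l, p) = 8/7 (F(l, p) = 1*(⅐) + 1 = ⅐ + 1 = 8/7)
S(Z) = 2*Z*(8/7 + Z) (S(Z) = (Z + Z)*(Z + 8/7) = (2*Z)*(8/7 + Z) = 2*Z*(8/7 + Z))
45504 + S(-98) = 45504 + (2/7)*(-98)*(8 + 7*(-98)) = 45504 + (2/7)*(-98)*(8 - 686) = 45504 + (2/7)*(-98)*(-678) = 45504 + 18984 = 64488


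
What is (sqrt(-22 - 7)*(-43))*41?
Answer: -1763*I*sqrt(29) ≈ -9494.0*I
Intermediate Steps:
(sqrt(-22 - 7)*(-43))*41 = (sqrt(-29)*(-43))*41 = ((I*sqrt(29))*(-43))*41 = -43*I*sqrt(29)*41 = -1763*I*sqrt(29)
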